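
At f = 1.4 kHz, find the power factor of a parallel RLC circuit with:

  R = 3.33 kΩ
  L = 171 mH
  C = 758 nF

Step 1 — Angular frequency: ω = 2π·f = 2π·1400 = 8796 rad/s.
Step 2 — Component impedances:
  R: Z = R = 3330 Ω
  L: Z = jωL = j·8796·0.171 = 0 + j1504 Ω
  C: Z = 1/(jωC) = -j/(ω·C) = 0 - j150 Ω
Step 3 — Parallel combination: 1/Z_total = 1/R + 1/L + 1/C; Z_total = 8.313 - j166.2 Ω = 166.4∠-87.1° Ω.
Step 4 — Power factor: PF = cos(φ) = Re(Z)/|Z| = 8.313/166.4 = 0.04996.
Step 5 — Type: Im(Z) = -166.2 ⇒ leading (phase φ = -87.1°).

PF = 0.04996 (leading, φ = -87.1°)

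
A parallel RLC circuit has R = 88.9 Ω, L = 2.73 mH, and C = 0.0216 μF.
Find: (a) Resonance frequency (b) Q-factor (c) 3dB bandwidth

Step 1 — Resonance: ω₀ = 1/√(LC) = 1/√(0.00273·2.16e-08) = 1.302e+05 rad/s.
Step 2 — f₀ = ω₀/(2π) = 2.073e+04 Hz.
Step 3 — Parallel Q: Q = R/(ω₀L) = 88.9/(1.302e+05·0.00273) = 0.2501.
Step 4 — Bandwidth: Δω = ω₀/Q = 5.208e+05 rad/s; BW = Δω/(2π) = 8.288e+04 Hz.

(a) f₀ = 2.073e+04 Hz  (b) Q = 0.2501  (c) BW = 8.288e+04 Hz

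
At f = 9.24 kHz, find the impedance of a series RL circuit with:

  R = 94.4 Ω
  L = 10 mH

Step 1 — Angular frequency: ω = 2π·f = 2π·9240 = 5.806e+04 rad/s.
Step 2 — Component impedances:
  R: Z = R = 94.4 Ω
  L: Z = jωL = j·5.806e+04·0.01 = 0 + j580.6 Ω
Step 3 — Series combination: Z_total = R + L = 94.4 + j580.6 Ω = 588.2∠80.8° Ω.

Z = 94.4 + j580.6 Ω = 588.2∠80.8° Ω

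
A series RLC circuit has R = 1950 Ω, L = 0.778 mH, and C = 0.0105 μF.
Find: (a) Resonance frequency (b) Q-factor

Step 1 — Resonance condition Im(Z)=0 gives ω₀ = 1/√(LC).
Step 2 — ω₀ = 1/√(0.000778·1.05e-08) = 3.499e+05 rad/s.
Step 3 — f₀ = ω₀/(2π) = 5.568e+04 Hz.
Step 4 — Series Q: Q = ω₀L/R = 3.499e+05·0.000778/1950 = 0.1396.

(a) f₀ = 5.568e+04 Hz  (b) Q = 0.1396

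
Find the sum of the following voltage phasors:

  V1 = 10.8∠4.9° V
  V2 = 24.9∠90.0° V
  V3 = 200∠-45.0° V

Step 1 — Convert each phasor to rectangular form:
  V1 = 10.8·(cos(4.9°) + j·sin(4.9°)) = 10.76 + j0.9225 V
  V2 = 24.9·(cos(90.0°) + j·sin(90.0°)) = 0 + j24.9 V
  V3 = 200·(cos(-45.0°) + j·sin(-45.0°)) = 141.4 - j141.4 V
Step 2 — Sum components: V_total = 152.2 - j115.6 V.
Step 3 — Convert to polar: |V_total| = 191.1 V, ∠V_total = -37.2°.

V_total = 191.1∠-37.2° V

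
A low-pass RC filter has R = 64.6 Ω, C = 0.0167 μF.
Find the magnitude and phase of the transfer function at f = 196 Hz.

Step 1 — Angular frequency: ω = 2π·196 = 1232 rad/s.
Step 2 — Transfer function: H(jω) = 1/(1 + jωRC).
Step 3 — Denominator: 1 + jωRC = 1 + j·1232·64.6·1.67e-08 = 1 + j0.001329.
Step 4 — H = 1 - j0.001329.
Step 5 — Magnitude: |H| = 1 (-0.0 dB); phase: φ = -0.1°.

|H| = 1 (-0.0 dB), φ = -0.1°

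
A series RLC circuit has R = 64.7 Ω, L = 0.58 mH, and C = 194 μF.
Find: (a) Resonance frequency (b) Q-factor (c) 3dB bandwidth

Step 1 — Resonance: ω₀ = 1/√(LC) = 1/√(0.00058·0.000194) = 2981 rad/s.
Step 2 — f₀ = ω₀/(2π) = 474.5 Hz.
Step 3 — Series Q: Q = ω₀L/R = 2981·0.00058/64.7 = 0.02672.
Step 4 — Bandwidth: Δω = ω₀/Q = 1.116e+05 rad/s; BW = Δω/(2π) = 1.775e+04 Hz.

(a) f₀ = 474.5 Hz  (b) Q = 0.02672  (c) BW = 1.775e+04 Hz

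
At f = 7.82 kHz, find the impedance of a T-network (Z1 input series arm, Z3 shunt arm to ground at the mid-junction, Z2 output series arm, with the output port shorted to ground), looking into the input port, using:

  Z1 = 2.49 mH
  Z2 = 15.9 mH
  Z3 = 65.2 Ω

Step 1 — Angular frequency: ω = 2π·f = 2π·7820 = 4.913e+04 rad/s.
Step 2 — Component impedances:
  Z1: Z = jωL = j·4.913e+04·0.00249 = 0 + j122.3 Ω
  Z2: Z = jωL = j·4.913e+04·0.0159 = 0 + j781.2 Ω
  Z3: Z = R = 65.2 Ω
Step 3 — With the output port shorted to ground, the output series arm Z2 runs from the junction to ground; the shunt arm Z3 also runs from the junction to ground. They appear in parallel: Z3 || Z2 = 64.75 + j5.404 Ω.
Step 4 — Series with input arm Z1: Z_in = Z1 + (Z3 || Z2) = 64.75 + j127.7 Ω = 143.2∠63.1° Ω.

Z = 64.75 + j127.7 Ω = 143.2∠63.1° Ω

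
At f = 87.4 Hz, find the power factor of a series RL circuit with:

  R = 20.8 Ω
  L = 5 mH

Step 1 — Angular frequency: ω = 2π·f = 2π·87.4 = 549.2 rad/s.
Step 2 — Component impedances:
  R: Z = R = 20.8 Ω
  L: Z = jωL = j·549.2·0.005 = 0 + j2.746 Ω
Step 3 — Series combination: Z_total = R + L = 20.8 + j2.746 Ω = 20.98∠7.5° Ω.
Step 4 — Power factor: PF = cos(φ) = Re(Z)/|Z| = 20.8/20.98 = 0.9914.
Step 5 — Type: Im(Z) = 2.746 ⇒ lagging (phase φ = 7.5°).

PF = 0.9914 (lagging, φ = 7.5°)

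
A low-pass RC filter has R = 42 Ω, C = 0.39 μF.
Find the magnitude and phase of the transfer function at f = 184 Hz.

Step 1 — Angular frequency: ω = 2π·184 = 1156 rad/s.
Step 2 — Transfer function: H(jω) = 1/(1 + jωRC).
Step 3 — Denominator: 1 + jωRC = 1 + j·1156·42·3.9e-07 = 1 + j0.01894.
Step 4 — H = 0.9996 - j0.01893.
Step 5 — Magnitude: |H| = 0.9998 (-0.0 dB); phase: φ = -1.1°.

|H| = 0.9998 (-0.0 dB), φ = -1.1°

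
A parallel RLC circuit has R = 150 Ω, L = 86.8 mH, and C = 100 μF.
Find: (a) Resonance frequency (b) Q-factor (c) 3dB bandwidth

Step 1 — Resonance: ω₀ = 1/√(LC) = 1/√(0.0868·0.0001) = 339.4 rad/s.
Step 2 — f₀ = ω₀/(2π) = 54.02 Hz.
Step 3 — Parallel Q: Q = R/(ω₀L) = 150/(339.4·0.0868) = 5.091.
Step 4 — Bandwidth: Δω = ω₀/Q = 66.67 rad/s; BW = Δω/(2π) = 10.61 Hz.

(a) f₀ = 54.02 Hz  (b) Q = 5.091  (c) BW = 10.61 Hz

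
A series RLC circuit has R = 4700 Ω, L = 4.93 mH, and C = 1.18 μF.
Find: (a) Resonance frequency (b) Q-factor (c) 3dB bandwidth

Step 1 — Resonance: ω₀ = 1/√(LC) = 1/√(0.00493·1.18e-06) = 1.311e+04 rad/s.
Step 2 — f₀ = ω₀/(2π) = 2087 Hz.
Step 3 — Series Q: Q = ω₀L/R = 1.311e+04·0.00493/4700 = 0.01375.
Step 4 — Bandwidth: Δω = ω₀/Q = 9.533e+05 rad/s; BW = Δω/(2π) = 1.517e+05 Hz.

(a) f₀ = 2087 Hz  (b) Q = 0.01375  (c) BW = 1.517e+05 Hz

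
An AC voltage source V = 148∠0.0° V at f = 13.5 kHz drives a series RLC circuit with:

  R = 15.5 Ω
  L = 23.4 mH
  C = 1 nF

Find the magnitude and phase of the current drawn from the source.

Step 1 — Angular frequency: ω = 2π·f = 2π·1.35e+04 = 8.482e+04 rad/s.
Step 2 — Component impedances:
  R: Z = R = 15.5 Ω
  L: Z = jωL = j·8.482e+04·0.0234 = 0 + j1985 Ω
  C: Z = 1/(jωC) = -j/(ω·C) = 0 - j1.179e+04 Ω
Step 3 — Series combination: Z_total = R + L + C = 15.5 - j9804 Ω = 9804∠-89.9° Ω.
Step 4 — Source phasor: V = 148∠0.0° V = 148 V.
Step 5 — Ohm's law: I = V / Z_total = (148) / (15.5 - j9804) = 2.386e-05 + j0.0151 A.
Step 6 — Convert to polar: |I| = 0.0151 A, ∠I = 89.9°.

I = 0.0151∠89.9° A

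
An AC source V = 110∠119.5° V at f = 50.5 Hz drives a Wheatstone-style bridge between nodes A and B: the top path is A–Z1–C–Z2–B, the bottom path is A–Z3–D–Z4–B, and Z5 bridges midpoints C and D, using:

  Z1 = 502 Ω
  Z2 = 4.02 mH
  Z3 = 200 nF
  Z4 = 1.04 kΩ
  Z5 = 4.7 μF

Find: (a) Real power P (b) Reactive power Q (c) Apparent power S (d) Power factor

Step 1 — Angular frequency: ω = 2π·f = 2π·50.5 = 317.3 rad/s.
Step 2 — Component impedances:
  Z1: Z = R = 502 Ω
  Z2: Z = jωL = j·317.3·0.00402 = 0 + j1.276 Ω
  Z3: Z = 1/(jωC) = -j/(ω·C) = 0 - j1.576e+04 Ω
  Z4: Z = R = 1040 Ω
  Z5: Z = 1/(jωC) = -j/(ω·C) = 0 - j670.5 Ω
Step 3 — Bridge requires nodal analysis (the Z5 bridge couples midpoints C and D, so the two paths cannot be reduced to a simple series/parallel combination). Setting node B to ground and injecting 1 A at node A, the 3-node admittance system at A, C, D solves to V_A = Z_AB = 501.3 - j14.25 Ω = 501.5∠-1.6° Ω.
Step 4 — Source phasor: V = 110∠119.5° V = -54.17 + j95.74 V.
Step 5 — Current: I = V / Z = -0.1134 + j0.1878 A = 0.2194∠121.1° A.
Step 6 — Complex power: S = V·I* = 24.12 - j0.6856 VA.
Step 7 — Real power: P = Re(S) = 24.12 W.
Step 8 — Reactive power: Q = Im(S) = -0.6856 VAR.
Step 9 — Apparent power: |S| = 24.13 VA.
Step 10 — Power factor: PF = P/|S| = 0.9996 (leading).

(a) P = 24.12 W  (b) Q = -0.6856 VAR  (c) S = 24.13 VA  (d) PF = 0.9996 (leading)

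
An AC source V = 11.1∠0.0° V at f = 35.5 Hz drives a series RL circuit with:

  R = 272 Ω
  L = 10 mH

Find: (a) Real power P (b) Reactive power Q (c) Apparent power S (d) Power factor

Step 1 — Angular frequency: ω = 2π·f = 2π·35.5 = 223.1 rad/s.
Step 2 — Component impedances:
  R: Z = R = 272 Ω
  L: Z = jωL = j·223.1·0.01 = 0 + j2.231 Ω
Step 3 — Series combination: Z_total = R + L = 272 + j2.231 Ω = 272∠0.5° Ω.
Step 4 — Source phasor: V = 11.1∠0.0° V = 11.1 V.
Step 5 — Current: I = V / Z = 0.04081 - j0.0003346 A = 0.04081∠-0.5° A.
Step 6 — Complex power: S = V·I* = 0.4529 + j0.003714 VA.
Step 7 — Real power: P = Re(S) = 0.4529 W.
Step 8 — Reactive power: Q = Im(S) = 0.003714 VAR.
Step 9 — Apparent power: |S| = 0.453 VA.
Step 10 — Power factor: PF = P/|S| = 1 (lagging).

(a) P = 0.4529 W  (b) Q = 0.003714 VAR  (c) S = 0.453 VA  (d) PF = 1 (lagging)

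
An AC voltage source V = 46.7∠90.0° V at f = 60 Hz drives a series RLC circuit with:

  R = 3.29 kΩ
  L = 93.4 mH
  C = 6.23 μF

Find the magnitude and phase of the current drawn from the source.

Step 1 — Angular frequency: ω = 2π·f = 2π·60 = 377 rad/s.
Step 2 — Component impedances:
  R: Z = R = 3290 Ω
  L: Z = jωL = j·377·0.0934 = 0 + j35.21 Ω
  C: Z = 1/(jωC) = -j/(ω·C) = 0 - j425.8 Ω
Step 3 — Series combination: Z_total = R + L + C = 3290 - j390.6 Ω = 3313∠-6.8° Ω.
Step 4 — Source phasor: V = 46.7∠90.0° V = 0 + j46.7 V.
Step 5 — Ohm's law: I = V / Z_total = (0 + j46.7) / (3290 - j390.6) = -0.001662 + j0.014 A.
Step 6 — Convert to polar: |I| = 0.0141 A, ∠I = 96.8°.

I = 0.0141∠96.8° A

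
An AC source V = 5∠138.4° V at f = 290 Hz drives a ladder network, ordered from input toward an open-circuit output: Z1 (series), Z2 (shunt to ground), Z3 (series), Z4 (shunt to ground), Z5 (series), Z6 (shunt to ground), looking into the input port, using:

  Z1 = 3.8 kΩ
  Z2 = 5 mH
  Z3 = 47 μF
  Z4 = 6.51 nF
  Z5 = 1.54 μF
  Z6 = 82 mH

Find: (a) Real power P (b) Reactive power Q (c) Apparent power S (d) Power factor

Step 1 — Angular frequency: ω = 2π·f = 2π·290 = 1822 rad/s.
Step 2 — Component impedances:
  Z1: Z = R = 3800 Ω
  Z2: Z = jωL = j·1822·0.005 = 0 + j9.111 Ω
  Z3: Z = 1/(jωC) = -j/(ω·C) = 0 - j11.68 Ω
  Z4: Z = 1/(jωC) = -j/(ω·C) = 0 - j8.43e+04 Ω
  Z5: Z = 1/(jωC) = -j/(ω·C) = 0 - j356.4 Ω
  Z6: Z = jωL = j·1822·0.082 = 0 + j149.4 Ω
Step 3 — Ladder network (open output): work backward from the far end, alternating series and parallel combinations. Z_in = 3800 + j9.508 Ω = 3800∠0.1° Ω.
Step 4 — Source phasor: V = 5∠138.4° V = -3.739 + j3.32 V.
Step 5 — Current: I = V / Z = -0.0009818 + j0.000876 A = 0.001316∠138.3° A.
Step 6 — Complex power: S = V·I* = 0.006579 + j1.646e-05 VA.
Step 7 — Real power: P = Re(S) = 0.006579 W.
Step 8 — Reactive power: Q = Im(S) = 1.646e-05 VAR.
Step 9 — Apparent power: |S| = 0.006579 VA.
Step 10 — Power factor: PF = P/|S| = 1 (lagging).

(a) P = 0.006579 W  (b) Q = 1.646e-05 VAR  (c) S = 0.006579 VA  (d) PF = 1 (lagging)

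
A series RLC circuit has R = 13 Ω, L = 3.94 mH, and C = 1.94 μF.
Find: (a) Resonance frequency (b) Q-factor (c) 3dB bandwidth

Step 1 — Resonance condition Im(Z)=0 gives ω₀ = 1/√(LC).
Step 2 — ω₀ = 1/√(0.00394·1.94e-06) = 1.144e+04 rad/s.
Step 3 — f₀ = ω₀/(2π) = 1820 Hz.
Step 4 — Series Q: Q = ω₀L/R = 1.144e+04·0.00394/13 = 3.467.
Step 5 — 3dB bandwidth: Δω = ω₀/Q = 3299 rad/s; BW = Δω/(2π) = 525.1 Hz.

(a) f₀ = 1820 Hz  (b) Q = 3.467  (c) BW = 525.1 Hz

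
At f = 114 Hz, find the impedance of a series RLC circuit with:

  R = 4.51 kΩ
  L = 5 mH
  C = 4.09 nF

Step 1 — Angular frequency: ω = 2π·f = 2π·114 = 716.3 rad/s.
Step 2 — Component impedances:
  R: Z = R = 4510 Ω
  L: Z = jωL = j·716.3·0.005 = 0 + j3.581 Ω
  C: Z = 1/(jωC) = -j/(ω·C) = 0 - j3.413e+05 Ω
Step 3 — Series combination: Z_total = R + L + C = 4510 - j3.413e+05 Ω = 3.414e+05∠-89.2° Ω.

Z = 4510 - j3.413e+05 Ω = 3.414e+05∠-89.2° Ω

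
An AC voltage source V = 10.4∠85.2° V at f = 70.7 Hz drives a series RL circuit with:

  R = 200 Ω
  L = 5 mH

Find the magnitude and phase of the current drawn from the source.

Step 1 — Angular frequency: ω = 2π·f = 2π·70.7 = 444.2 rad/s.
Step 2 — Component impedances:
  R: Z = R = 200 Ω
  L: Z = jωL = j·444.2·0.005 = 0 + j2.221 Ω
Step 3 — Series combination: Z_total = R + L = 200 + j2.221 Ω = 200∠0.6° Ω.
Step 4 — Source phasor: V = 10.4∠85.2° V = 0.8702 + j10.36 V.
Step 5 — Ohm's law: I = V / Z_total = (0.8702 + j10.36) / (200 + j2.221) = 0.004926 + j0.05176 A.
Step 6 — Convert to polar: |I| = 0.052 A, ∠I = 84.6°.

I = 0.052∠84.6° A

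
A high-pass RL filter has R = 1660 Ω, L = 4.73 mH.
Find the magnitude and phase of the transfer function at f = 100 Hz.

Step 1 — Angular frequency: ω = 2π·100 = 628.3 rad/s.
Step 2 — Transfer function: H(jω) = jωL/(R + jωL).
Step 3 — Numerator jωL = j·2.972; denominator R + jωL = 1660 + j2.972.
Step 4 — H = 3.205e-06 + j0.00179.
Step 5 — Magnitude: |H| = 0.00179 (-54.9 dB); phase: φ = 89.9°.

|H| = 0.00179 (-54.9 dB), φ = 89.9°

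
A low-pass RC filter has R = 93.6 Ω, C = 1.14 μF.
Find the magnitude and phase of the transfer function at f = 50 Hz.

Step 1 — Angular frequency: ω = 2π·50 = 314.2 rad/s.
Step 2 — Transfer function: H(jω) = 1/(1 + jωRC).
Step 3 — Denominator: 1 + jωRC = 1 + j·314.2·93.6·1.14e-06 = 1 + j0.03352.
Step 4 — H = 0.9989 - j0.03348.
Step 5 — Magnitude: |H| = 0.9994 (-0.0 dB); phase: φ = -1.9°.

|H| = 0.9994 (-0.0 dB), φ = -1.9°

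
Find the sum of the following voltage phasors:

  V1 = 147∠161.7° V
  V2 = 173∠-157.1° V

Step 1 — Convert each phasor to rectangular form:
  V1 = 147·(cos(161.7°) + j·sin(161.7°)) = -139.6 + j46.16 V
  V2 = 173·(cos(-157.1°) + j·sin(-157.1°)) = -159.4 - j67.32 V
Step 2 — Sum components: V_total = -298.9 - j21.16 V.
Step 3 — Convert to polar: |V_total| = 299.7 V, ∠V_total = -176.0°.

V_total = 299.7∠-176.0° V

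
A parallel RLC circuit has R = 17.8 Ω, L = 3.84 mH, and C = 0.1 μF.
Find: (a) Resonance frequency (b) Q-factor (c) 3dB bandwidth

Step 1 — Resonance: ω₀ = 1/√(LC) = 1/√(0.00384·1e-07) = 5.103e+04 rad/s.
Step 2 — f₀ = ω₀/(2π) = 8122 Hz.
Step 3 — Parallel Q: Q = R/(ω₀L) = 17.8/(5.103e+04·0.00384) = 0.09084.
Step 4 — Bandwidth: Δω = ω₀/Q = 5.618e+05 rad/s; BW = Δω/(2π) = 8.941e+04 Hz.

(a) f₀ = 8122 Hz  (b) Q = 0.09084  (c) BW = 8.941e+04 Hz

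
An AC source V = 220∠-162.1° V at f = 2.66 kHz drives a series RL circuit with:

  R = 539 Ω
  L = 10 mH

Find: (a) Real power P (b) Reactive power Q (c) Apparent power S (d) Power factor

Step 1 — Angular frequency: ω = 2π·f = 2π·2660 = 1.671e+04 rad/s.
Step 2 — Component impedances:
  R: Z = R = 539 Ω
  L: Z = jωL = j·1.671e+04·0.01 = 0 + j167.1 Ω
Step 3 — Series combination: Z_total = R + L = 539 + j167.1 Ω = 564.3∠17.2° Ω.
Step 4 — Source phasor: V = 220∠-162.1° V = -209.4 - j67.62 V.
Step 5 — Current: I = V / Z = -0.3898 - j0.004575 A = 0.3899∠-179.3° A.
Step 6 — Complex power: S = V·I* = 81.92 + j25.4 VA.
Step 7 — Real power: P = Re(S) = 81.92 W.
Step 8 — Reactive power: Q = Im(S) = 25.4 VAR.
Step 9 — Apparent power: |S| = 85.77 VA.
Step 10 — Power factor: PF = P/|S| = 0.9551 (lagging).

(a) P = 81.92 W  (b) Q = 25.4 VAR  (c) S = 85.77 VA  (d) PF = 0.9551 (lagging)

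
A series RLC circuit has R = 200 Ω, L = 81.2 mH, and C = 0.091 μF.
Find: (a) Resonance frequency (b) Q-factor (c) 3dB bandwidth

Step 1 — Resonance: ω₀ = 1/√(LC) = 1/√(0.0812·9.1e-08) = 1.163e+04 rad/s.
Step 2 — f₀ = ω₀/(2π) = 1851 Hz.
Step 3 — Series Q: Q = ω₀L/R = 1.163e+04·0.0812/200 = 4.723.
Step 4 — Bandwidth: Δω = ω₀/Q = 2463 rad/s; BW = Δω/(2π) = 392 Hz.

(a) f₀ = 1851 Hz  (b) Q = 4.723  (c) BW = 392 Hz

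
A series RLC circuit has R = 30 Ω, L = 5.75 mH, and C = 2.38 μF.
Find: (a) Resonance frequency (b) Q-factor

Step 1 — Resonance condition Im(Z)=0 gives ω₀ = 1/√(LC).
Step 2 — ω₀ = 1/√(0.00575·2.38e-06) = 8548 rad/s.
Step 3 — f₀ = ω₀/(2π) = 1360 Hz.
Step 4 — Series Q: Q = ω₀L/R = 8548·0.00575/30 = 1.638.

(a) f₀ = 1360 Hz  (b) Q = 1.638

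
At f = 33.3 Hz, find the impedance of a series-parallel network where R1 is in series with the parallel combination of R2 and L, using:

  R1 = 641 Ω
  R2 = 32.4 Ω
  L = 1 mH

Step 1 — Angular frequency: ω = 2π·f = 2π·33.3 = 209.2 rad/s.
Step 2 — Component impedances:
  R1: Z = R = 641 Ω
  R2: Z = R = 32.4 Ω
  L: Z = jωL = j·209.2·0.001 = 0 + j0.2092 Ω
Step 3 — Parallel branch: R2 || L = 1/(1/R2 + 1/L) = 0.001351 + j0.2092 Ω.
Step 4 — Series with R1: Z_total = R1 + (R2 || L) = 641 + j0.2092 Ω = 641∠0.0° Ω.

Z = 641 + j0.2092 Ω = 641∠0.0° Ω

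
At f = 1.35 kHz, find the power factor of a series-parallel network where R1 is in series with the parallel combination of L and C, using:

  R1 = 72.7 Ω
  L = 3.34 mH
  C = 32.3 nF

Step 1 — Angular frequency: ω = 2π·f = 2π·1350 = 8482 rad/s.
Step 2 — Component impedances:
  R1: Z = R = 72.7 Ω
  L: Z = jωL = j·8482·0.00334 = 0 + j28.33 Ω
  C: Z = 1/(jωC) = -j/(ω·C) = 0 - j3650 Ω
Step 3 — Parallel branch: L || C = 1/(1/L + 1/C) = 0 + j28.55 Ω.
Step 4 — Series with R1: Z_total = R1 + (L || C) = 72.7 + j28.55 Ω = 78.11∠21.4° Ω.
Step 5 — Power factor: PF = cos(φ) = Re(Z)/|Z| = 72.7/78.106 = 0.9308.
Step 6 — Type: Im(Z) = 28.55 ⇒ lagging (phase φ = 21.4°).

PF = 0.9308 (lagging, φ = 21.4°)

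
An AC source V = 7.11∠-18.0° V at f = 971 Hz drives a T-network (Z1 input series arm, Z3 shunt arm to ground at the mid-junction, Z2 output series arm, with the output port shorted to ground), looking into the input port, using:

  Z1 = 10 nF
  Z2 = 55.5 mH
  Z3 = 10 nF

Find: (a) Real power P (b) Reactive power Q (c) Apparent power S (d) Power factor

Step 1 — Angular frequency: ω = 2π·f = 2π·971 = 6101 rad/s.
Step 2 — Component impedances:
  Z1: Z = 1/(jωC) = -j/(ω·C) = 0 - j1.639e+04 Ω
  Z2: Z = jωL = j·6101·0.0555 = 0 + j338.6 Ω
  Z3: Z = 1/(jωC) = -j/(ω·C) = 0 - j1.639e+04 Ω
Step 3 — With the output port shorted to ground, the output series arm Z2 runs from the junction to ground; the shunt arm Z3 also runs from the junction to ground. They appear in parallel: Z3 || Z2 = 0 + j345.7 Ω.
Step 4 — Series with input arm Z1: Z_in = Z1 + (Z3 || Z2) = 0 - j1.605e+04 Ω = 1.605e+04∠-90.0° Ω.
Step 5 — Source phasor: V = 7.11∠-18.0° V = 6.762 - j2.197 V.
Step 6 — Current: I = V / Z = 0.0001369 + j0.0004214 A = 0.0004431∠72.0° A.
Step 7 — Complex power: S = V·I* = 0 - j0.003151 VA.
Step 8 — Real power: P = Re(S) = 0 W.
Step 9 — Reactive power: Q = Im(S) = -0.003151 VAR.
Step 10 — Apparent power: |S| = 0.003151 VA.
Step 11 — Power factor: PF = P/|S| = 0 (leading).

(a) P = 0 W  (b) Q = -0.003151 VAR  (c) S = 0.003151 VA  (d) PF = 0 (leading)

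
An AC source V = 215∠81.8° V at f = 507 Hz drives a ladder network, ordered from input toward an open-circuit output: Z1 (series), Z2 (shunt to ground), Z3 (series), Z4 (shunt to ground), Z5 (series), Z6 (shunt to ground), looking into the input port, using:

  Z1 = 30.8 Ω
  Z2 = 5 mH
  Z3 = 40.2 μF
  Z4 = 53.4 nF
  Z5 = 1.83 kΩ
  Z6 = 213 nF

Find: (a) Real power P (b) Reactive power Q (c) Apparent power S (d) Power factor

Step 1 — Angular frequency: ω = 2π·f = 2π·507 = 3186 rad/s.
Step 2 — Component impedances:
  Z1: Z = R = 30.8 Ω
  Z2: Z = jωL = j·3186·0.005 = 0 + j15.93 Ω
  Z3: Z = 1/(jωC) = -j/(ω·C) = 0 - j7.809 Ω
  Z4: Z = 1/(jωC) = -j/(ω·C) = 0 - j5879 Ω
  Z5: Z = R = 1830 Ω
  Z6: Z = 1/(jωC) = -j/(ω·C) = 0 - j1474 Ω
Step 3 — Ladder network (open output): work backward from the far end, alternating series and parallel combinations. Z_in = 30.88 + j16.04 Ω = 34.8∠27.4° Ω.
Step 4 — Source phasor: V = 215∠81.8° V = 30.67 + j212.8 V.
Step 5 — Current: I = V / Z = 3.6 + j5.021 A = 6.178∠54.4° A.
Step 6 — Complex power: S = V·I* = 1179 + j612.2 VA.
Step 7 — Real power: P = Re(S) = 1179 W.
Step 8 — Reactive power: Q = Im(S) = 612.2 VAR.
Step 9 — Apparent power: |S| = 1328 VA.
Step 10 — Power factor: PF = P/|S| = 0.8875 (lagging).

(a) P = 1179 W  (b) Q = 612.2 VAR  (c) S = 1328 VA  (d) PF = 0.8875 (lagging)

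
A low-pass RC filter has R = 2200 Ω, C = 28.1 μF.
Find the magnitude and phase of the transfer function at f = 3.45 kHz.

Step 1 — Angular frequency: ω = 2π·3450 = 2.168e+04 rad/s.
Step 2 — Transfer function: H(jω) = 1/(1 + jωRC).
Step 3 — Denominator: 1 + jωRC = 1 + j·2.168e+04·2200·2.81e-05 = 1 + j1340.
Step 4 — H = 5.569e-07 - j0.0007462.
Step 5 — Magnitude: |H| = 0.0007462 (-62.5 dB); phase: φ = -90.0°.

|H| = 0.0007462 (-62.5 dB), φ = -90.0°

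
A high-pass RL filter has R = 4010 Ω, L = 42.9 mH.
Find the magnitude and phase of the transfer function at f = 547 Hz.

Step 1 — Angular frequency: ω = 2π·547 = 3437 rad/s.
Step 2 — Transfer function: H(jω) = jωL/(R + jωL).
Step 3 — Numerator jωL = j·147.4; denominator R + jωL = 4010 + j147.4.
Step 4 — H = 0.00135 + j0.03672.
Step 5 — Magnitude: |H| = 0.03674 (-28.7 dB); phase: φ = 87.9°.

|H| = 0.03674 (-28.7 dB), φ = 87.9°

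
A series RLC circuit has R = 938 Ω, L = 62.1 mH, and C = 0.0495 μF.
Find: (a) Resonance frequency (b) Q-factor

Step 1 — Resonance condition Im(Z)=0 gives ω₀ = 1/√(LC).
Step 2 — ω₀ = 1/√(0.0621·4.95e-08) = 1.804e+04 rad/s.
Step 3 — f₀ = ω₀/(2π) = 2871 Hz.
Step 4 — Series Q: Q = ω₀L/R = 1.804e+04·0.0621/938 = 1.194.

(a) f₀ = 2871 Hz  (b) Q = 1.194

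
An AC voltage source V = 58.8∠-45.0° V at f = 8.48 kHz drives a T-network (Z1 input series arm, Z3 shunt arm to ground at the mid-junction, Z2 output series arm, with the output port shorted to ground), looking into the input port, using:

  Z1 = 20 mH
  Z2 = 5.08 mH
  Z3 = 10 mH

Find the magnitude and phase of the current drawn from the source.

Step 1 — Angular frequency: ω = 2π·f = 2π·8480 = 5.328e+04 rad/s.
Step 2 — Component impedances:
  Z1: Z = jωL = j·5.328e+04·0.02 = 0 + j1066 Ω
  Z2: Z = jωL = j·5.328e+04·0.00508 = 0 + j270.7 Ω
  Z3: Z = jωL = j·5.328e+04·0.01 = 0 + j532.8 Ω
Step 3 — With the output port shorted to ground, the output series arm Z2 runs from the junction to ground; the shunt arm Z3 also runs from the junction to ground. They appear in parallel: Z3 || Z2 = 0 + j179.5 Ω.
Step 4 — Series with input arm Z1: Z_in = Z1 + (Z3 || Z2) = 0 + j1245 Ω = 1245∠90.0° Ω.
Step 5 — Source phasor: V = 58.8∠-45.0° V = 41.58 - j41.58 V.
Step 6 — Ohm's law: I = V / Z_total = (41.58 - j41.58) / (0 + j1245) = -0.03339 - j0.03339 A.
Step 7 — Convert to polar: |I| = 0.04722 A, ∠I = -135.0°.

I = 0.04722∠-135.0° A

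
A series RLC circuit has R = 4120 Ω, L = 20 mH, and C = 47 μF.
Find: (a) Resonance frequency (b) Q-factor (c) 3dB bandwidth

Step 1 — Resonance: ω₀ = 1/√(LC) = 1/√(0.02·4.7e-05) = 1031 rad/s.
Step 2 — f₀ = ω₀/(2π) = 164.2 Hz.
Step 3 — Series Q: Q = ω₀L/R = 1031·0.02/4120 = 0.005007.
Step 4 — Bandwidth: Δω = ω₀/Q = 2.06e+05 rad/s; BW = Δω/(2π) = 3.279e+04 Hz.

(a) f₀ = 164.2 Hz  (b) Q = 0.005007  (c) BW = 3.279e+04 Hz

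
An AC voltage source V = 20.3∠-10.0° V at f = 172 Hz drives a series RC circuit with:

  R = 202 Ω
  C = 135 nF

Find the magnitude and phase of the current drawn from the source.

Step 1 — Angular frequency: ω = 2π·f = 2π·172 = 1081 rad/s.
Step 2 — Component impedances:
  R: Z = R = 202 Ω
  C: Z = 1/(jωC) = -j/(ω·C) = 0 - j6854 Ω
Step 3 — Series combination: Z_total = R + C = 202 - j6854 Ω = 6857∠-88.3° Ω.
Step 4 — Source phasor: V = 20.3∠-10.0° V = 19.99 - j3.525 V.
Step 5 — Ohm's law: I = V / Z_total = (19.99 - j3.525) / (202 - j6854) = 0.0005997 + j0.002899 A.
Step 6 — Convert to polar: |I| = 0.00296 A, ∠I = 78.3°.

I = 0.00296∠78.3° A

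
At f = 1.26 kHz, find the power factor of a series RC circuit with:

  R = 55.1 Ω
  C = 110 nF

Step 1 — Angular frequency: ω = 2π·f = 2π·1260 = 7917 rad/s.
Step 2 — Component impedances:
  R: Z = R = 55.1 Ω
  C: Z = 1/(jωC) = -j/(ω·C) = 0 - j1148 Ω
Step 3 — Series combination: Z_total = R + C = 55.1 - j1148 Ω = 1150∠-87.3° Ω.
Step 4 — Power factor: PF = cos(φ) = Re(Z)/|Z| = 55.1/1149.6 = 0.04793.
Step 5 — Type: Im(Z) = -1148 ⇒ leading (phase φ = -87.3°).

PF = 0.04793 (leading, φ = -87.3°)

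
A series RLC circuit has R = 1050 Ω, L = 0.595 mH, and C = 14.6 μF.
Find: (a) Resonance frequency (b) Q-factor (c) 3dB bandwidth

Step 1 — Resonance condition Im(Z)=0 gives ω₀ = 1/√(LC).
Step 2 — ω₀ = 1/√(0.000595·1.46e-05) = 1.073e+04 rad/s.
Step 3 — f₀ = ω₀/(2π) = 1708 Hz.
Step 4 — Series Q: Q = ω₀L/R = 1.073e+04·0.000595/1050 = 0.00608.
Step 5 — 3dB bandwidth: Δω = ω₀/Q = 1.765e+06 rad/s; BW = Δω/(2π) = 2.809e+05 Hz.

(a) f₀ = 1708 Hz  (b) Q = 0.00608  (c) BW = 2.809e+05 Hz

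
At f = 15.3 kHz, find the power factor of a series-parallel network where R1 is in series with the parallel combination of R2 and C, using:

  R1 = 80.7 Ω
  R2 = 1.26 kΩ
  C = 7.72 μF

Step 1 — Angular frequency: ω = 2π·f = 2π·1.53e+04 = 9.613e+04 rad/s.
Step 2 — Component impedances:
  R1: Z = R = 80.7 Ω
  R2: Z = R = 1260 Ω
  C: Z = 1/(jωC) = -j/(ω·C) = 0 - j1.347 Ω
Step 3 — Parallel branch: R2 || C = 1/(1/R2 + 1/C) = 0.001441 - j1.347 Ω.
Step 4 — Series with R1: Z_total = R1 + (R2 || C) = 80.7 - j1.347 Ω = 80.71∠-1.0° Ω.
Step 5 — Power factor: PF = cos(φ) = Re(Z)/|Z| = 80.7/80.71 = 0.9999.
Step 6 — Type: Im(Z) = -1.347 ⇒ leading (phase φ = -1.0°).

PF = 0.9999 (leading, φ = -1.0°)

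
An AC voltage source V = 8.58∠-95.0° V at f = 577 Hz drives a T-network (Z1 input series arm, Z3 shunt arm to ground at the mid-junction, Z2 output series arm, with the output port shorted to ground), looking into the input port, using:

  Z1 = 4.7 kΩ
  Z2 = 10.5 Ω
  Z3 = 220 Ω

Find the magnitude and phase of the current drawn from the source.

Step 1 — Angular frequency: ω = 2π·f = 2π·577 = 3625 rad/s.
Step 2 — Component impedances:
  Z1: Z = R = 4700 Ω
  Z2: Z = R = 10.5 Ω
  Z3: Z = R = 220 Ω
Step 3 — With the output port shorted to ground, the output series arm Z2 runs from the junction to ground; the shunt arm Z3 also runs from the junction to ground. They appear in parallel: Z3 || Z2 = 10.02 Ω.
Step 4 — Series with input arm Z1: Z_in = Z1 + (Z3 || Z2) = 4710 Ω = 4710∠0.0° Ω.
Step 5 — Source phasor: V = 8.58∠-95.0° V = -0.7478 - j8.547 V.
Step 6 — Ohm's law: I = V / Z_total = (-0.7478 - j8.547) / (4710) = -0.0001588 - j0.001815 A.
Step 7 — Convert to polar: |I| = 0.001822 A, ∠I = -95.0°.

I = 0.001822∠-95.0° A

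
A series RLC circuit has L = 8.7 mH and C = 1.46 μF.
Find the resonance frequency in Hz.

Step 1 — Resonance condition Im(Z)=0 gives ω₀ = 1/√(LC).
Step 2 — ω₀ = 1/√(0.0087·1.46e-06) = 8873 rad/s.
Step 3 — f₀ = ω₀/(2π) = 1412 Hz.

f₀ = 1412 Hz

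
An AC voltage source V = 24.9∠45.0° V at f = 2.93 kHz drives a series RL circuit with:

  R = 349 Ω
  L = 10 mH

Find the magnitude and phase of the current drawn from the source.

Step 1 — Angular frequency: ω = 2π·f = 2π·2930 = 1.841e+04 rad/s.
Step 2 — Component impedances:
  R: Z = R = 349 Ω
  L: Z = jωL = j·1.841e+04·0.01 = 0 + j184.1 Ω
Step 3 — Series combination: Z_total = R + L = 349 + j184.1 Ω = 394.6∠27.8° Ω.
Step 4 — Source phasor: V = 24.9∠45.0° V = 17.61 + j17.61 V.
Step 5 — Ohm's law: I = V / Z_total = (17.61 + j17.61) / (349 + j184.1) = 0.06029 + j0.01865 A.
Step 6 — Convert to polar: |I| = 0.06311 A, ∠I = 17.2°.

I = 0.06311∠17.2° A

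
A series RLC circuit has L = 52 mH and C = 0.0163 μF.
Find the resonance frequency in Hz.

Step 1 — Resonance condition Im(Z)=0 gives ω₀ = 1/√(LC).
Step 2 — ω₀ = 1/√(0.052·1.63e-08) = 3.435e+04 rad/s.
Step 3 — f₀ = ω₀/(2π) = 5467 Hz.

f₀ = 5467 Hz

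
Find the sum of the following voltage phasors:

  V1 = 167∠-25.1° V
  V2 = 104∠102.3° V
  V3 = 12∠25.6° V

Step 1 — Convert each phasor to rectangular form:
  V1 = 167·(cos(-25.1°) + j·sin(-25.1°)) = 151.2 - j70.84 V
  V2 = 104·(cos(102.3°) + j·sin(102.3°)) = -22.16 + j101.6 V
  V3 = 12·(cos(25.6°) + j·sin(25.6°)) = 10.82 + j5.185 V
Step 2 — Sum components: V_total = 139.9 + j35.96 V.
Step 3 — Convert to polar: |V_total| = 144.4 V, ∠V_total = 14.4°.

V_total = 144.4∠14.4° V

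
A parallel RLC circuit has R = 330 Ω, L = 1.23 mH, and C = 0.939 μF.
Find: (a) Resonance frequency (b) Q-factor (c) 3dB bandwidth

Step 1 — Resonance: ω₀ = 1/√(LC) = 1/√(0.00123·9.39e-07) = 2.942e+04 rad/s.
Step 2 — f₀ = ω₀/(2π) = 4683 Hz.
Step 3 — Parallel Q: Q = R/(ω₀L) = 330/(2.942e+04·0.00123) = 9.118.
Step 4 — Bandwidth: Δω = ω₀/Q = 3227 rad/s; BW = Δω/(2π) = 513.6 Hz.

(a) f₀ = 4683 Hz  (b) Q = 9.118  (c) BW = 513.6 Hz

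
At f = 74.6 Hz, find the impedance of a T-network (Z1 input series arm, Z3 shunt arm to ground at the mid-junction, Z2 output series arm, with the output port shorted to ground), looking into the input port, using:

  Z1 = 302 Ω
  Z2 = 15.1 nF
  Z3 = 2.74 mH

Step 1 — Angular frequency: ω = 2π·f = 2π·74.6 = 468.7 rad/s.
Step 2 — Component impedances:
  Z1: Z = R = 302 Ω
  Z2: Z = 1/(jωC) = -j/(ω·C) = 0 - j1.413e+05 Ω
  Z3: Z = jωL = j·468.7·0.00274 = 0 + j1.284 Ω
Step 3 — With the output port shorted to ground, the output series arm Z2 runs from the junction to ground; the shunt arm Z3 also runs from the junction to ground. They appear in parallel: Z3 || Z2 = 0 + j1.284 Ω.
Step 4 — Series with input arm Z1: Z_in = Z1 + (Z3 || Z2) = 302 + j1.284 Ω = 302∠0.2° Ω.

Z = 302 + j1.284 Ω = 302∠0.2° Ω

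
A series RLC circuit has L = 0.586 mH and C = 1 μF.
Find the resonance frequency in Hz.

Step 1 — Resonance condition Im(Z)=0 gives ω₀ = 1/√(LC).
Step 2 — ω₀ = 1/√(0.000586·1e-06) = 4.131e+04 rad/s.
Step 3 — f₀ = ω₀/(2π) = 6575 Hz.

f₀ = 6575 Hz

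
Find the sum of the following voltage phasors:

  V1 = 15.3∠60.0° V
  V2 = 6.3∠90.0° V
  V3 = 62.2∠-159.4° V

Step 1 — Convert each phasor to rectangular form:
  V1 = 15.3·(cos(60.0°) + j·sin(60.0°)) = 7.65 + j13.25 V
  V2 = 6.3·(cos(90.0°) + j·sin(90.0°)) = 0 + j6.3 V
  V3 = 62.2·(cos(-159.4°) + j·sin(-159.4°)) = -58.22 - j21.88 V
Step 2 — Sum components: V_total = -50.57 - j2.334 V.
Step 3 — Convert to polar: |V_total| = 50.63 V, ∠V_total = -177.4°.

V_total = 50.63∠-177.4° V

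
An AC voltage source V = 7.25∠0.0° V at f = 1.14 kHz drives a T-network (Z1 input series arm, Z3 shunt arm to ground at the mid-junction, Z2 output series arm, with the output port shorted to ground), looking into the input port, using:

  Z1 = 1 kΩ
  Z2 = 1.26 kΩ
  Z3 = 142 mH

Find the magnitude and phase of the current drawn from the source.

Step 1 — Angular frequency: ω = 2π·f = 2π·1140 = 7163 rad/s.
Step 2 — Component impedances:
  Z1: Z = R = 1000 Ω
  Z2: Z = R = 1260 Ω
  Z3: Z = jωL = j·7163·0.142 = 0 + j1017 Ω
Step 3 — With the output port shorted to ground, the output series arm Z2 runs from the junction to ground; the shunt arm Z3 also runs from the junction to ground. They appear in parallel: Z3 || Z2 = 497.1 + j615.8 Ω.
Step 4 — Series with input arm Z1: Z_in = Z1 + (Z3 || Z2) = 1497 + j615.8 Ω = 1619∠22.4° Ω.
Step 5 — Source phasor: V = 7.25∠0.0° V = 7.25 V.
Step 6 — Ohm's law: I = V / Z_total = (7.25) / (1497 + j615.8) = 0.004142 - j0.001704 A.
Step 7 — Convert to polar: |I| = 0.004479 A, ∠I = -22.4°.

I = 0.004479∠-22.4° A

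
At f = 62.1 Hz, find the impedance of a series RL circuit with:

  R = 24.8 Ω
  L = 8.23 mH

Step 1 — Angular frequency: ω = 2π·f = 2π·62.1 = 390.2 rad/s.
Step 2 — Component impedances:
  R: Z = R = 24.8 Ω
  L: Z = jωL = j·390.2·0.00823 = 0 + j3.211 Ω
Step 3 — Series combination: Z_total = R + L = 24.8 + j3.211 Ω = 25.01∠7.4° Ω.

Z = 24.8 + j3.211 Ω = 25.01∠7.4° Ω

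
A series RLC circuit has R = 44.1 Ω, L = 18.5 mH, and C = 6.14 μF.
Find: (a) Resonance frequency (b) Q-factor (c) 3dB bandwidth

Step 1 — Resonance condition Im(Z)=0 gives ω₀ = 1/√(LC).
Step 2 — ω₀ = 1/√(0.0185·6.14e-06) = 2967 rad/s.
Step 3 — f₀ = ω₀/(2π) = 472.2 Hz.
Step 4 — Series Q: Q = ω₀L/R = 2967·0.0185/44.1 = 1.245.
Step 5 — 3dB bandwidth: Δω = ω₀/Q = 2384 rad/s; BW = Δω/(2π) = 379.4 Hz.

(a) f₀ = 472.2 Hz  (b) Q = 1.245  (c) BW = 379.4 Hz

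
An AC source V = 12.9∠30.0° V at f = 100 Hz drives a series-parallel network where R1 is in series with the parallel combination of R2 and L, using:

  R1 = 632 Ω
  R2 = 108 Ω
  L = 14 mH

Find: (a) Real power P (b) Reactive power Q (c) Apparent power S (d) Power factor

Step 1 — Angular frequency: ω = 2π·f = 2π·100 = 628.3 rad/s.
Step 2 — Component impedances:
  R1: Z = R = 632 Ω
  R2: Z = R = 108 Ω
  L: Z = jωL = j·628.3·0.014 = 0 + j8.796 Ω
Step 3 — Parallel branch: R2 || L = 1/(1/R2 + 1/L) = 0.7117 + j8.738 Ω.
Step 4 — Series with R1: Z_total = R1 + (R2 || L) = 632.7 + j8.738 Ω = 632.8∠0.8° Ω.
Step 5 — Source phasor: V = 12.9∠30.0° V = 11.17 + j6.45 V.
Step 6 — Current: I = V / Z = 0.01779 + j0.009948 A = 0.02039∠29.2° A.
Step 7 — Complex power: S = V·I* = 0.263 + j0.003632 VA.
Step 8 — Real power: P = Re(S) = 0.263 W.
Step 9 — Reactive power: Q = Im(S) = 0.003632 VAR.
Step 10 — Apparent power: |S| = 0.263 VA.
Step 11 — Power factor: PF = P/|S| = 0.9999 (lagging).

(a) P = 0.263 W  (b) Q = 0.003632 VAR  (c) S = 0.263 VA  (d) PF = 0.9999 (lagging)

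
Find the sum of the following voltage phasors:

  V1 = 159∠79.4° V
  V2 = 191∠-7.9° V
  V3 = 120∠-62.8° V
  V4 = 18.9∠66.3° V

Step 1 — Convert each phasor to rectangular form:
  V1 = 159·(cos(79.4°) + j·sin(79.4°)) = 29.25 + j156.3 V
  V2 = 191·(cos(-7.9°) + j·sin(-7.9°)) = 189.2 - j26.25 V
  V3 = 120·(cos(-62.8°) + j·sin(-62.8°)) = 54.85 - j106.7 V
  V4 = 18.9·(cos(66.3°) + j·sin(66.3°)) = 7.597 + j17.31 V
Step 2 — Sum components: V_total = 280.9 + j40.61 V.
Step 3 — Convert to polar: |V_total| = 283.8 V, ∠V_total = 8.2°.

V_total = 283.8∠8.2° V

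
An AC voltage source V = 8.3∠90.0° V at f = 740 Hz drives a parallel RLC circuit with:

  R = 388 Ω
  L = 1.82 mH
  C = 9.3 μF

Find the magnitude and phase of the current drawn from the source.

Step 1 — Angular frequency: ω = 2π·f = 2π·740 = 4650 rad/s.
Step 2 — Component impedances:
  R: Z = R = 388 Ω
  L: Z = jωL = j·4650·0.00182 = 0 + j8.462 Ω
  C: Z = 1/(jωC) = -j/(ω·C) = 0 - j23.13 Ω
Step 3 — Parallel combination: 1/Z_total = 1/R + 1/L + 1/C; Z_total = 0.4585 + j13.33 Ω = 13.34∠88.0° Ω.
Step 4 — Source phasor: V = 8.3∠90.0° V = 0 + j8.3 V.
Step 5 — Ohm's law: I = V / Z_total = (0 + j8.3) / (0.4585 + j13.33) = 0.6219 + j0.02139 A.
Step 6 — Convert to polar: |I| = 0.6223 A, ∠I = 2.0°.

I = 0.6223∠2.0° A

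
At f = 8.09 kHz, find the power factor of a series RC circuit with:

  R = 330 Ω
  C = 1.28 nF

Step 1 — Angular frequency: ω = 2π·f = 2π·8090 = 5.083e+04 rad/s.
Step 2 — Component impedances:
  R: Z = R = 330 Ω
  C: Z = 1/(jωC) = -j/(ω·C) = 0 - j1.537e+04 Ω
Step 3 — Series combination: Z_total = R + C = 330 - j1.537e+04 Ω = 1.537e+04∠-88.8° Ω.
Step 4 — Power factor: PF = cos(φ) = Re(Z)/|Z| = 330/1.537e+04 = 0.02147.
Step 5 — Type: Im(Z) = -1.537e+04 ⇒ leading (phase φ = -88.8°).

PF = 0.02147 (leading, φ = -88.8°)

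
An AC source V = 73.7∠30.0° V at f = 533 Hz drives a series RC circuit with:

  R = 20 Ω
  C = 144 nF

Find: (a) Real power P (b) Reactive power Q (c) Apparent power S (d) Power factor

Step 1 — Angular frequency: ω = 2π·f = 2π·533 = 3349 rad/s.
Step 2 — Component impedances:
  R: Z = R = 20 Ω
  C: Z = 1/(jωC) = -j/(ω·C) = 0 - j2074 Ω
Step 3 — Series combination: Z_total = R + C = 20 - j2074 Ω = 2074∠-89.4° Ω.
Step 4 — Source phasor: V = 73.7∠30.0° V = 63.83 + j36.85 V.
Step 5 — Current: I = V / Z = -0.01747 + j0.03095 A = 0.03554∠119.4° A.
Step 6 — Complex power: S = V·I* = 0.02526 - j2.619 VA.
Step 7 — Real power: P = Re(S) = 0.02526 W.
Step 8 — Reactive power: Q = Im(S) = -2.619 VAR.
Step 9 — Apparent power: |S| = 2.619 VA.
Step 10 — Power factor: PF = P/|S| = 0.009644 (leading).

(a) P = 0.02526 W  (b) Q = -2.619 VAR  (c) S = 2.619 VA  (d) PF = 0.009644 (leading)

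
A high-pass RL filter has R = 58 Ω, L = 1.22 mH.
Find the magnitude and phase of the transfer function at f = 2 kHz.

Step 1 — Angular frequency: ω = 2π·2000 = 1.257e+04 rad/s.
Step 2 — Transfer function: H(jω) = jωL/(R + jωL).
Step 3 — Numerator jωL = j·15.33; denominator R + jωL = 58 + j15.33.
Step 4 — H = 0.06531 + j0.2471.
Step 5 — Magnitude: |H| = 0.2556 (-11.9 dB); phase: φ = 75.2°.

|H| = 0.2556 (-11.9 dB), φ = 75.2°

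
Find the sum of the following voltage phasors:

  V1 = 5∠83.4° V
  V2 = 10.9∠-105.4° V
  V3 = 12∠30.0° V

Step 1 — Convert each phasor to rectangular form:
  V1 = 5·(cos(83.4°) + j·sin(83.4°)) = 0.5747 + j4.967 V
  V2 = 10.9·(cos(-105.4°) + j·sin(-105.4°)) = -2.895 - j10.51 V
  V3 = 12·(cos(30.0°) + j·sin(30.0°)) = 10.39 + j6 V
Step 2 — Sum components: V_total = 8.072 + j0.4582 V.
Step 3 — Convert to polar: |V_total| = 8.085 V, ∠V_total = 3.2°.

V_total = 8.085∠3.2° V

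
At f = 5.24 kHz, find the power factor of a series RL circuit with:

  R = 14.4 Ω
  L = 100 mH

Step 1 — Angular frequency: ω = 2π·f = 2π·5240 = 3.292e+04 rad/s.
Step 2 — Component impedances:
  R: Z = R = 14.4 Ω
  L: Z = jωL = j·3.292e+04·0.1 = 0 + j3292 Ω
Step 3 — Series combination: Z_total = R + L = 14.4 + j3292 Ω = 3292∠89.7° Ω.
Step 4 — Power factor: PF = cos(φ) = Re(Z)/|Z| = 14.4/3292 = 0.004374.
Step 5 — Type: Im(Z) = 3292 ⇒ lagging (phase φ = 89.7°).

PF = 0.004374 (lagging, φ = 89.7°)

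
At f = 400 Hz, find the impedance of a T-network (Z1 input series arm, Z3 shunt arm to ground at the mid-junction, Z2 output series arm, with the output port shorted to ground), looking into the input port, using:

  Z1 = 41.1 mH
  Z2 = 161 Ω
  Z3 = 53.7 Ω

Step 1 — Angular frequency: ω = 2π·f = 2π·400 = 2513 rad/s.
Step 2 — Component impedances:
  Z1: Z = jωL = j·2513·0.0411 = 0 + j103.3 Ω
  Z2: Z = R = 161 Ω
  Z3: Z = R = 53.7 Ω
Step 3 — With the output port shorted to ground, the output series arm Z2 runs from the junction to ground; the shunt arm Z3 also runs from the junction to ground. They appear in parallel: Z3 || Z2 = 40.27 Ω.
Step 4 — Series with input arm Z1: Z_in = Z1 + (Z3 || Z2) = 40.27 + j103.3 Ω = 110.9∠68.7° Ω.

Z = 40.27 + j103.3 Ω = 110.9∠68.7° Ω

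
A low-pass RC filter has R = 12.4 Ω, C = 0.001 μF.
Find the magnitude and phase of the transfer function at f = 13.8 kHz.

Step 1 — Angular frequency: ω = 2π·1.38e+04 = 8.671e+04 rad/s.
Step 2 — Transfer function: H(jω) = 1/(1 + jωRC).
Step 3 — Denominator: 1 + jωRC = 1 + j·8.671e+04·12.4·1e-09 = 1 + j0.001075.
Step 4 — H = 1 - j0.001075.
Step 5 — Magnitude: |H| = 1 (-0.0 dB); phase: φ = -0.1°.

|H| = 1 (-0.0 dB), φ = -0.1°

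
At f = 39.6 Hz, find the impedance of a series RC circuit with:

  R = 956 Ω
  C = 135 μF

Step 1 — Angular frequency: ω = 2π·f = 2π·39.6 = 248.8 rad/s.
Step 2 — Component impedances:
  R: Z = R = 956 Ω
  C: Z = 1/(jωC) = -j/(ω·C) = 0 - j29.77 Ω
Step 3 — Series combination: Z_total = R + C = 956 - j29.77 Ω = 956.5∠-1.8° Ω.

Z = 956 - j29.77 Ω = 956.5∠-1.8° Ω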